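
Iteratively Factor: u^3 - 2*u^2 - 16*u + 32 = (u + 4)*(u^2 - 6*u + 8) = (u - 4)*(u + 4)*(u - 2)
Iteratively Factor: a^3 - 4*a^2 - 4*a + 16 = (a - 4)*(a^2 - 4) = (a - 4)*(a + 2)*(a - 2)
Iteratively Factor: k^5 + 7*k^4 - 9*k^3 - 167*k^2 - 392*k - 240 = (k + 4)*(k^4 + 3*k^3 - 21*k^2 - 83*k - 60) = (k + 3)*(k + 4)*(k^3 - 21*k - 20) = (k + 3)*(k + 4)^2*(k^2 - 4*k - 5) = (k + 1)*(k + 3)*(k + 4)^2*(k - 5)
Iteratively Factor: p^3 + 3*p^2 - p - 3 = (p - 1)*(p^2 + 4*p + 3) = (p - 1)*(p + 1)*(p + 3)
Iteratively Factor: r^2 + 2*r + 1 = (r + 1)*(r + 1)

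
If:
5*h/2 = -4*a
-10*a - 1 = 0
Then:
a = -1/10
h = 4/25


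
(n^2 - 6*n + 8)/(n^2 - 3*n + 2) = (n - 4)/(n - 1)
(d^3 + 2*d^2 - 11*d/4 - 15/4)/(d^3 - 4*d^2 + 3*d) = (4*d^3 + 8*d^2 - 11*d - 15)/(4*d*(d^2 - 4*d + 3))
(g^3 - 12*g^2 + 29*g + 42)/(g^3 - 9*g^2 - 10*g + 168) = (g + 1)/(g + 4)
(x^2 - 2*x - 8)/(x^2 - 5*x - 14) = (x - 4)/(x - 7)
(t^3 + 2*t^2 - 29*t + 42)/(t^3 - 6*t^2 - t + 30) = (t^2 + 5*t - 14)/(t^2 - 3*t - 10)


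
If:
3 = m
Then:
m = 3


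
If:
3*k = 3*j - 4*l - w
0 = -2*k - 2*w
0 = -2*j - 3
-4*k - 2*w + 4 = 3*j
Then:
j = -3/2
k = 17/4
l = -13/4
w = -17/4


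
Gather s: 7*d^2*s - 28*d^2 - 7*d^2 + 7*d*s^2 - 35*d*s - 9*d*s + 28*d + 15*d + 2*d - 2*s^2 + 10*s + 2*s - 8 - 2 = -35*d^2 + 45*d + s^2*(7*d - 2) + s*(7*d^2 - 44*d + 12) - 10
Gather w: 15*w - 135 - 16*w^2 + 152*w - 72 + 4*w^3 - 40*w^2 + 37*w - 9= 4*w^3 - 56*w^2 + 204*w - 216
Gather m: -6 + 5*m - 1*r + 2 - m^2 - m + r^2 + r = -m^2 + 4*m + r^2 - 4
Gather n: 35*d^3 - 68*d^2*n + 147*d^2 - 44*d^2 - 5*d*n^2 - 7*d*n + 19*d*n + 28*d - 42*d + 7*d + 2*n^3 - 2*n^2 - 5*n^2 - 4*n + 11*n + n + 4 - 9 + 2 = 35*d^3 + 103*d^2 - 7*d + 2*n^3 + n^2*(-5*d - 7) + n*(-68*d^2 + 12*d + 8) - 3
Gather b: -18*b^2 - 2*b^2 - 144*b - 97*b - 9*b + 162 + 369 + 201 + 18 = -20*b^2 - 250*b + 750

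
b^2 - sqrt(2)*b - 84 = (b - 7*sqrt(2))*(b + 6*sqrt(2))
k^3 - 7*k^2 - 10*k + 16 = (k - 8)*(k - 1)*(k + 2)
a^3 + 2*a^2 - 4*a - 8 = (a - 2)*(a + 2)^2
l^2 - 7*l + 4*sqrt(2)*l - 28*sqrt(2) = (l - 7)*(l + 4*sqrt(2))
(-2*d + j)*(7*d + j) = -14*d^2 + 5*d*j + j^2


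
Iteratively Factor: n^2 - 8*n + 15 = (n - 3)*(n - 5)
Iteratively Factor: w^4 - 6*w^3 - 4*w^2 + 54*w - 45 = (w - 3)*(w^3 - 3*w^2 - 13*w + 15) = (w - 3)*(w + 3)*(w^2 - 6*w + 5) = (w - 3)*(w - 1)*(w + 3)*(w - 5)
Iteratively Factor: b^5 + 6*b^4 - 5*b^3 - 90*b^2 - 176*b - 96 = (b + 1)*(b^4 + 5*b^3 - 10*b^2 - 80*b - 96) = (b + 1)*(b + 3)*(b^3 + 2*b^2 - 16*b - 32) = (b + 1)*(b + 3)*(b + 4)*(b^2 - 2*b - 8) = (b - 4)*(b + 1)*(b + 3)*(b + 4)*(b + 2)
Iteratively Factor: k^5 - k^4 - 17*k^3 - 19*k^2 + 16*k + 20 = (k + 2)*(k^4 - 3*k^3 - 11*k^2 + 3*k + 10) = (k + 1)*(k + 2)*(k^3 - 4*k^2 - 7*k + 10) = (k - 5)*(k + 1)*(k + 2)*(k^2 + k - 2) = (k - 5)*(k - 1)*(k + 1)*(k + 2)*(k + 2)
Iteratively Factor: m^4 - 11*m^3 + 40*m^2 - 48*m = (m - 4)*(m^3 - 7*m^2 + 12*m) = m*(m - 4)*(m^2 - 7*m + 12) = m*(m - 4)*(m - 3)*(m - 4)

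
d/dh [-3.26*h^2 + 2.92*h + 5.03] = 2.92 - 6.52*h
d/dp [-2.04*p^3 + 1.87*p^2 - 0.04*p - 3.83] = -6.12*p^2 + 3.74*p - 0.04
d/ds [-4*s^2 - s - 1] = -8*s - 1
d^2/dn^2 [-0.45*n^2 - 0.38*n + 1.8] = -0.900000000000000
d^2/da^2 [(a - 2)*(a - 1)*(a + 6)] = 6*a + 6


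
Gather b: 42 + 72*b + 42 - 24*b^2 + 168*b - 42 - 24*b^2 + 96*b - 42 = -48*b^2 + 336*b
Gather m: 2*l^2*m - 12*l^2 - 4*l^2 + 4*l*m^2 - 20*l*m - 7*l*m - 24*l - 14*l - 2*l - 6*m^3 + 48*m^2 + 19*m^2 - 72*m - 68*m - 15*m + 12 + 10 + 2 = -16*l^2 - 40*l - 6*m^3 + m^2*(4*l + 67) + m*(2*l^2 - 27*l - 155) + 24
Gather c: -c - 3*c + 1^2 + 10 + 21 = 32 - 4*c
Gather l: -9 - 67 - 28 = -104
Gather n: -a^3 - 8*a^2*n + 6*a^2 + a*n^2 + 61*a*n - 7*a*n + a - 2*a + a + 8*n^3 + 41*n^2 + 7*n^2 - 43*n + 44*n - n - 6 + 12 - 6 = -a^3 + 6*a^2 + 8*n^3 + n^2*(a + 48) + n*(-8*a^2 + 54*a)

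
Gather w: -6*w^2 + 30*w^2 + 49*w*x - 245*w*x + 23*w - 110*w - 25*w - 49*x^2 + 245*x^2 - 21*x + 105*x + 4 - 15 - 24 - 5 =24*w^2 + w*(-196*x - 112) + 196*x^2 + 84*x - 40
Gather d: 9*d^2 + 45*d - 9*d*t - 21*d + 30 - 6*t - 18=9*d^2 + d*(24 - 9*t) - 6*t + 12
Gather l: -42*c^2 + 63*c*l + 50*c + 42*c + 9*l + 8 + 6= -42*c^2 + 92*c + l*(63*c + 9) + 14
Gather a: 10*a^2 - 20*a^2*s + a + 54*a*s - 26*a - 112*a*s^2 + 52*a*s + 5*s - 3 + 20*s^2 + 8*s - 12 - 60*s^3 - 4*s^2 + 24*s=a^2*(10 - 20*s) + a*(-112*s^2 + 106*s - 25) - 60*s^3 + 16*s^2 + 37*s - 15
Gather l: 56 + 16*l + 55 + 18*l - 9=34*l + 102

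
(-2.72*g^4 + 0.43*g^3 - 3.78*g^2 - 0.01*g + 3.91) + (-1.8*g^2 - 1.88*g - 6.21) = -2.72*g^4 + 0.43*g^3 - 5.58*g^2 - 1.89*g - 2.3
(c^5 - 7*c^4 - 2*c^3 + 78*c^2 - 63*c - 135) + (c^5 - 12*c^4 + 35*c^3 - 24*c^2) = 2*c^5 - 19*c^4 + 33*c^3 + 54*c^2 - 63*c - 135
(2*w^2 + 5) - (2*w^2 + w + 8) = -w - 3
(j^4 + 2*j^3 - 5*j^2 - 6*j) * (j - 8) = j^5 - 6*j^4 - 21*j^3 + 34*j^2 + 48*j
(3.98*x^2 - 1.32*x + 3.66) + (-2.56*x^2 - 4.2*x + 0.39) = 1.42*x^2 - 5.52*x + 4.05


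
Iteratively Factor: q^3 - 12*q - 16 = (q - 4)*(q^2 + 4*q + 4) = (q - 4)*(q + 2)*(q + 2)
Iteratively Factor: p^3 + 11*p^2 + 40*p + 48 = (p + 4)*(p^2 + 7*p + 12) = (p + 3)*(p + 4)*(p + 4)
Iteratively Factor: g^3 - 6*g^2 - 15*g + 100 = (g + 4)*(g^2 - 10*g + 25) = (g - 5)*(g + 4)*(g - 5)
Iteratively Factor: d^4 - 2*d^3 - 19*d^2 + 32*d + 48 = (d - 3)*(d^3 + d^2 - 16*d - 16) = (d - 3)*(d + 4)*(d^2 - 3*d - 4) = (d - 4)*(d - 3)*(d + 4)*(d + 1)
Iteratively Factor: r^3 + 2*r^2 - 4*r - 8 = (r + 2)*(r^2 - 4) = (r + 2)^2*(r - 2)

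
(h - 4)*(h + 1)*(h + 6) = h^3 + 3*h^2 - 22*h - 24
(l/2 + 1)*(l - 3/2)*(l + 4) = l^3/2 + 9*l^2/4 - l/2 - 6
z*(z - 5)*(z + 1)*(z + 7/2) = z^4 - z^3/2 - 19*z^2 - 35*z/2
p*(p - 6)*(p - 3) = p^3 - 9*p^2 + 18*p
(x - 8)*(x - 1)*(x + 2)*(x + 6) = x^4 - x^3 - 52*x^2 - 44*x + 96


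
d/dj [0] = 0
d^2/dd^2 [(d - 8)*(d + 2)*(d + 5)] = 6*d - 2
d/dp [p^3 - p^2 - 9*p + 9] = 3*p^2 - 2*p - 9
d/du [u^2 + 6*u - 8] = 2*u + 6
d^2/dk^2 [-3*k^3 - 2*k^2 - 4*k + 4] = -18*k - 4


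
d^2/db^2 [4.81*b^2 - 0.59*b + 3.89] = 9.62000000000000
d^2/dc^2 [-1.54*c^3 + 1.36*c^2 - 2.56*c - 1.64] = 2.72 - 9.24*c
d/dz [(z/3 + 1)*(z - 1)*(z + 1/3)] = z^2 + 14*z/9 - 7/9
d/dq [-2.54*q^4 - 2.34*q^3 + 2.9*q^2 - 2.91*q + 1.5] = -10.16*q^3 - 7.02*q^2 + 5.8*q - 2.91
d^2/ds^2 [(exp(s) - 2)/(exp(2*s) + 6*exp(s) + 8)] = (exp(4*s) - 14*exp(3*s) - 84*exp(2*s) - 56*exp(s) + 160)*exp(s)/(exp(6*s) + 18*exp(5*s) + 132*exp(4*s) + 504*exp(3*s) + 1056*exp(2*s) + 1152*exp(s) + 512)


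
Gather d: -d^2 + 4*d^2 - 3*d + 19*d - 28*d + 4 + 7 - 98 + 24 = 3*d^2 - 12*d - 63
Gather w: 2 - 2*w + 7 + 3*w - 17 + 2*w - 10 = 3*w - 18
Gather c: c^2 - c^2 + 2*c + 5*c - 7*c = 0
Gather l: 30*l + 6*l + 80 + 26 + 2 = 36*l + 108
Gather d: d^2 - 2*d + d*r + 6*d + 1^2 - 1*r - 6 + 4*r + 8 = d^2 + d*(r + 4) + 3*r + 3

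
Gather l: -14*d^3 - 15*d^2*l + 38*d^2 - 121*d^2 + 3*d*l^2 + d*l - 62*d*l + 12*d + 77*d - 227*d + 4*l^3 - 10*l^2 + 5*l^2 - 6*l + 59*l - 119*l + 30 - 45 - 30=-14*d^3 - 83*d^2 - 138*d + 4*l^3 + l^2*(3*d - 5) + l*(-15*d^2 - 61*d - 66) - 45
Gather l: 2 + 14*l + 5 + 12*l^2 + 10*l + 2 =12*l^2 + 24*l + 9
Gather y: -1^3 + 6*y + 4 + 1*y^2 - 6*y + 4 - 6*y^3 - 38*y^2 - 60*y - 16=-6*y^3 - 37*y^2 - 60*y - 9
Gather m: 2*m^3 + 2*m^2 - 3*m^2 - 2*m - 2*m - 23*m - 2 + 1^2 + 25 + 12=2*m^3 - m^2 - 27*m + 36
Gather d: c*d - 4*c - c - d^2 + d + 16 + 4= -5*c - d^2 + d*(c + 1) + 20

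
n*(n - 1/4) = n^2 - n/4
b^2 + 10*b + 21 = (b + 3)*(b + 7)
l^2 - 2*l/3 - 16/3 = (l - 8/3)*(l + 2)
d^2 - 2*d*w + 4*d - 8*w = (d + 4)*(d - 2*w)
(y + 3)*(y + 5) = y^2 + 8*y + 15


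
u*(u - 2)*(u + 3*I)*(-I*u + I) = -I*u^4 + 3*u^3 + 3*I*u^3 - 9*u^2 - 2*I*u^2 + 6*u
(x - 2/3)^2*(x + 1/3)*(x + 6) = x^4 + 5*x^3 - 6*x^2 + 4*x/27 + 8/9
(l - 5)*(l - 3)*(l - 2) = l^3 - 10*l^2 + 31*l - 30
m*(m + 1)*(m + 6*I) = m^3 + m^2 + 6*I*m^2 + 6*I*m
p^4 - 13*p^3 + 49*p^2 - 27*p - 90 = (p - 6)*(p - 5)*(p - 3)*(p + 1)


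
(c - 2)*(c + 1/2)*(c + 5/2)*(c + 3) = c^4 + 4*c^3 - 7*c^2/4 - 67*c/4 - 15/2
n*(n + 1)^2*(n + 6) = n^4 + 8*n^3 + 13*n^2 + 6*n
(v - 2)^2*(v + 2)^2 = v^4 - 8*v^2 + 16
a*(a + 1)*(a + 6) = a^3 + 7*a^2 + 6*a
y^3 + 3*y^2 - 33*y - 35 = (y - 5)*(y + 1)*(y + 7)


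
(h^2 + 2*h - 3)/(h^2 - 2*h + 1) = (h + 3)/(h - 1)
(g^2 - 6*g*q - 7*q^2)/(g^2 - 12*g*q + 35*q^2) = (-g - q)/(-g + 5*q)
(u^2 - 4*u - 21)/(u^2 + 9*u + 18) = (u - 7)/(u + 6)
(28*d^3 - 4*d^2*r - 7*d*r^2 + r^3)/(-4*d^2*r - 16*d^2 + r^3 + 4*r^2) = (-7*d + r)/(r + 4)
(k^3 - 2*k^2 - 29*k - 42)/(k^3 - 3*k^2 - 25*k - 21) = (k + 2)/(k + 1)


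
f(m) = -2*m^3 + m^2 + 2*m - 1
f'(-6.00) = -226.00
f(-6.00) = 455.00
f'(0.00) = 2.00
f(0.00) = -1.00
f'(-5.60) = -197.36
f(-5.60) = 370.39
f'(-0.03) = 1.93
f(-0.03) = -1.06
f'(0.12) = 2.15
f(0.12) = -0.75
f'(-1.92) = -23.96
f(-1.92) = 13.00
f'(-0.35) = 0.56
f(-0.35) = -1.49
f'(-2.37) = -36.44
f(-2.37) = 26.50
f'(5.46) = -165.95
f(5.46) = -285.81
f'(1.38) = -6.67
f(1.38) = -1.59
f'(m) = -6*m^2 + 2*m + 2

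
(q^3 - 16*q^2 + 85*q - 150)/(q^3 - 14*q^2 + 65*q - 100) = (q - 6)/(q - 4)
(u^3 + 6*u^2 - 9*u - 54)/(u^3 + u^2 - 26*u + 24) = (u^2 - 9)/(u^2 - 5*u + 4)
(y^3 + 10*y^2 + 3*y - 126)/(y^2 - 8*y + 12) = (y^3 + 10*y^2 + 3*y - 126)/(y^2 - 8*y + 12)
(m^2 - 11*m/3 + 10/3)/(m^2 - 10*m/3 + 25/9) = 3*(m - 2)/(3*m - 5)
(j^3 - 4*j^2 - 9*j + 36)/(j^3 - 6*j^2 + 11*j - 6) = (j^2 - j - 12)/(j^2 - 3*j + 2)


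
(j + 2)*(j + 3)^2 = j^3 + 8*j^2 + 21*j + 18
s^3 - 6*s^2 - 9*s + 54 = (s - 6)*(s - 3)*(s + 3)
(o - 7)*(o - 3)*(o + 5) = o^3 - 5*o^2 - 29*o + 105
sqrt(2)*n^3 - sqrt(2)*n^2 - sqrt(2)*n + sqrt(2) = (n - 1)^2*(sqrt(2)*n + sqrt(2))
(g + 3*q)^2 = g^2 + 6*g*q + 9*q^2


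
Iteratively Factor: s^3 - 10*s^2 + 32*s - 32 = (s - 2)*(s^2 - 8*s + 16) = (s - 4)*(s - 2)*(s - 4)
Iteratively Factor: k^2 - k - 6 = (k - 3)*(k + 2)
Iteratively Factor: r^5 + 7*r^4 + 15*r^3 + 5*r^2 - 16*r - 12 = (r + 1)*(r^4 + 6*r^3 + 9*r^2 - 4*r - 12) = (r - 1)*(r + 1)*(r^3 + 7*r^2 + 16*r + 12) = (r - 1)*(r + 1)*(r + 3)*(r^2 + 4*r + 4) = (r - 1)*(r + 1)*(r + 2)*(r + 3)*(r + 2)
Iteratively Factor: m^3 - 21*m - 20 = (m + 1)*(m^2 - m - 20) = (m + 1)*(m + 4)*(m - 5)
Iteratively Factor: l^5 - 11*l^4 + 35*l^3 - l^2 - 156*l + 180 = (l - 2)*(l^4 - 9*l^3 + 17*l^2 + 33*l - 90) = (l - 3)*(l - 2)*(l^3 - 6*l^2 - l + 30) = (l - 5)*(l - 3)*(l - 2)*(l^2 - l - 6) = (l - 5)*(l - 3)^2*(l - 2)*(l + 2)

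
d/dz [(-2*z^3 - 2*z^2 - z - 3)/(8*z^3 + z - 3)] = 2*(8*z^4 + 6*z^3 + 44*z^2 + 6*z + 3)/(64*z^6 + 16*z^4 - 48*z^3 + z^2 - 6*z + 9)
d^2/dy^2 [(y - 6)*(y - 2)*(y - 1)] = 6*y - 18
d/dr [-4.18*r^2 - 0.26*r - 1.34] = -8.36*r - 0.26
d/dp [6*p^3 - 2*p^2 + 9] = 2*p*(9*p - 2)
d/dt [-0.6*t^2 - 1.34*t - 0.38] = -1.2*t - 1.34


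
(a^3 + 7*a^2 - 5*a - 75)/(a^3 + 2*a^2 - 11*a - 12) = (a^2 + 10*a + 25)/(a^2 + 5*a + 4)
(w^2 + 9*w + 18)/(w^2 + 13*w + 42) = (w + 3)/(w + 7)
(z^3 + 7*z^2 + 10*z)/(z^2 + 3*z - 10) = z*(z + 2)/(z - 2)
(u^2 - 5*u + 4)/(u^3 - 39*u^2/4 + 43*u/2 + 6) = 4*(u - 1)/(4*u^2 - 23*u - 6)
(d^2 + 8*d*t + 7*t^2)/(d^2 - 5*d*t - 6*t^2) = (-d - 7*t)/(-d + 6*t)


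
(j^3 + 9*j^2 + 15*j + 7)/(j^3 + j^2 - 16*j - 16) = (j^2 + 8*j + 7)/(j^2 - 16)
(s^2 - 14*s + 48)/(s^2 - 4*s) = (s^2 - 14*s + 48)/(s*(s - 4))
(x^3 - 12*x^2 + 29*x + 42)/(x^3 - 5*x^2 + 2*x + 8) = (x^2 - 13*x + 42)/(x^2 - 6*x + 8)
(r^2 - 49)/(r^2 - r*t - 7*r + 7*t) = (r + 7)/(r - t)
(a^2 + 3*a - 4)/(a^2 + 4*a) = (a - 1)/a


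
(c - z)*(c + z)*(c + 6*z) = c^3 + 6*c^2*z - c*z^2 - 6*z^3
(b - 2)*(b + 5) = b^2 + 3*b - 10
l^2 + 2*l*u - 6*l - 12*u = (l - 6)*(l + 2*u)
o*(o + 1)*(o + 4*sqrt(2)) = o^3 + o^2 + 4*sqrt(2)*o^2 + 4*sqrt(2)*o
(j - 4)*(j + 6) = j^2 + 2*j - 24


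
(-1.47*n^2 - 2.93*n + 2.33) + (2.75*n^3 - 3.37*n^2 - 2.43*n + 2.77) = 2.75*n^3 - 4.84*n^2 - 5.36*n + 5.1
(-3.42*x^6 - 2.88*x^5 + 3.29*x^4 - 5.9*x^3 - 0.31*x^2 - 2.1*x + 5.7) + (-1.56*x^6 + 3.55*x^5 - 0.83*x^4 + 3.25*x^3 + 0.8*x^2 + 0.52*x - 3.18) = -4.98*x^6 + 0.67*x^5 + 2.46*x^4 - 2.65*x^3 + 0.49*x^2 - 1.58*x + 2.52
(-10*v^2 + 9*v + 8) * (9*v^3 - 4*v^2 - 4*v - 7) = -90*v^5 + 121*v^4 + 76*v^3 + 2*v^2 - 95*v - 56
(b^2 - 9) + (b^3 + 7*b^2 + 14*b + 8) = b^3 + 8*b^2 + 14*b - 1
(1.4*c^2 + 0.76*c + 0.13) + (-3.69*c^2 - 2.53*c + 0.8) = -2.29*c^2 - 1.77*c + 0.93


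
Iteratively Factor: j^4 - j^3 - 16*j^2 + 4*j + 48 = (j - 2)*(j^3 + j^2 - 14*j - 24) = (j - 4)*(j - 2)*(j^2 + 5*j + 6) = (j - 4)*(j - 2)*(j + 3)*(j + 2)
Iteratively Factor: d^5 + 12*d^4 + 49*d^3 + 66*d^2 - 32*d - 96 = (d + 3)*(d^4 + 9*d^3 + 22*d^2 - 32) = (d + 2)*(d + 3)*(d^3 + 7*d^2 + 8*d - 16) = (d + 2)*(d + 3)*(d + 4)*(d^2 + 3*d - 4) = (d - 1)*(d + 2)*(d + 3)*(d + 4)*(d + 4)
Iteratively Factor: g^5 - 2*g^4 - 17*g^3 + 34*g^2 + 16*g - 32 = (g - 4)*(g^4 + 2*g^3 - 9*g^2 - 2*g + 8) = (g - 4)*(g + 1)*(g^3 + g^2 - 10*g + 8) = (g - 4)*(g - 1)*(g + 1)*(g^2 + 2*g - 8) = (g - 4)*(g - 1)*(g + 1)*(g + 4)*(g - 2)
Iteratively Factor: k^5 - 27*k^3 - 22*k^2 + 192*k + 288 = (k - 4)*(k^4 + 4*k^3 - 11*k^2 - 66*k - 72) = (k - 4)*(k + 3)*(k^3 + k^2 - 14*k - 24) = (k - 4)^2*(k + 3)*(k^2 + 5*k + 6) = (k - 4)^2*(k + 2)*(k + 3)*(k + 3)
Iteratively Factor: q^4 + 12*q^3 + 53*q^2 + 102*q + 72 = (q + 3)*(q^3 + 9*q^2 + 26*q + 24) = (q + 3)^2*(q^2 + 6*q + 8) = (q + 2)*(q + 3)^2*(q + 4)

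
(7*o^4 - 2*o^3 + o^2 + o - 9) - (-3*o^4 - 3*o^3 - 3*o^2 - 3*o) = 10*o^4 + o^3 + 4*o^2 + 4*o - 9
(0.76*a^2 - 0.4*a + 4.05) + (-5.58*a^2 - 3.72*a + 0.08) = -4.82*a^2 - 4.12*a + 4.13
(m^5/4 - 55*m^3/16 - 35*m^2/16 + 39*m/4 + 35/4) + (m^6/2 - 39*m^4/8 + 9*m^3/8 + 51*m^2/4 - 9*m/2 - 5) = m^6/2 + m^5/4 - 39*m^4/8 - 37*m^3/16 + 169*m^2/16 + 21*m/4 + 15/4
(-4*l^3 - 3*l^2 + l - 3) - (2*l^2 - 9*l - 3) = -4*l^3 - 5*l^2 + 10*l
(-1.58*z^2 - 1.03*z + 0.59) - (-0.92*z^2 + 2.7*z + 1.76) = -0.66*z^2 - 3.73*z - 1.17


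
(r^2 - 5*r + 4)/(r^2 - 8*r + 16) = (r - 1)/(r - 4)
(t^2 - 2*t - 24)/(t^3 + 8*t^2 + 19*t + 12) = (t - 6)/(t^2 + 4*t + 3)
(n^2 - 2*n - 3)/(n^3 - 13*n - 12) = (n - 3)/(n^2 - n - 12)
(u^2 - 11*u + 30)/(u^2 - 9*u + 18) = (u - 5)/(u - 3)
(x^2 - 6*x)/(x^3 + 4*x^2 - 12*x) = (x - 6)/(x^2 + 4*x - 12)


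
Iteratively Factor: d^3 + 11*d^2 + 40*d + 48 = (d + 4)*(d^2 + 7*d + 12) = (d + 3)*(d + 4)*(d + 4)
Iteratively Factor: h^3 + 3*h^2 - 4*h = (h + 4)*(h^2 - h) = h*(h + 4)*(h - 1)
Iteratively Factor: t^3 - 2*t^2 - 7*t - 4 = (t + 1)*(t^2 - 3*t - 4) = (t - 4)*(t + 1)*(t + 1)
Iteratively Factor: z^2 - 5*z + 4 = (z - 4)*(z - 1)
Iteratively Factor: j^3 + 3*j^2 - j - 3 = (j + 3)*(j^2 - 1) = (j + 1)*(j + 3)*(j - 1)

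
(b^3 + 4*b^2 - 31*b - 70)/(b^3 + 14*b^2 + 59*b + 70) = (b - 5)/(b + 5)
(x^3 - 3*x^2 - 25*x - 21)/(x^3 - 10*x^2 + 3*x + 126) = (x + 1)/(x - 6)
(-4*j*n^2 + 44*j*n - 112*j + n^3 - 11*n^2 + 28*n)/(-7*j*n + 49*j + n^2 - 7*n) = (4*j*n - 16*j - n^2 + 4*n)/(7*j - n)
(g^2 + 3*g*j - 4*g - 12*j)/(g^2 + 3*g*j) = (g - 4)/g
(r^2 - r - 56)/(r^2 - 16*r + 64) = (r + 7)/(r - 8)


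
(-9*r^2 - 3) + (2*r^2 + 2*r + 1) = -7*r^2 + 2*r - 2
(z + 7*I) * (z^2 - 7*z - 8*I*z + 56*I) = z^3 - 7*z^2 - I*z^2 + 56*z + 7*I*z - 392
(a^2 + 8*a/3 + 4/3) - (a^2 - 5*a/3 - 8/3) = 13*a/3 + 4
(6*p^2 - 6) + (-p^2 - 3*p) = 5*p^2 - 3*p - 6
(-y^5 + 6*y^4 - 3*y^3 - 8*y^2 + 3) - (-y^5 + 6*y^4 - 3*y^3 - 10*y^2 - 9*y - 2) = 2*y^2 + 9*y + 5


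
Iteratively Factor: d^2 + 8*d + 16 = (d + 4)*(d + 4)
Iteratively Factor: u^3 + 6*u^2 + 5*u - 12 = (u + 3)*(u^2 + 3*u - 4) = (u - 1)*(u + 3)*(u + 4)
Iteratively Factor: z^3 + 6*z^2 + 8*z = (z + 4)*(z^2 + 2*z) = (z + 2)*(z + 4)*(z)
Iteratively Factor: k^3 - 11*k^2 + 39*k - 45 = (k - 3)*(k^2 - 8*k + 15) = (k - 3)^2*(k - 5)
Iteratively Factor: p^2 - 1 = (p + 1)*(p - 1)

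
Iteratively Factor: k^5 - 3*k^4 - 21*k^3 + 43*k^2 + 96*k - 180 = (k - 2)*(k^4 - k^3 - 23*k^2 - 3*k + 90) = (k - 2)*(k + 3)*(k^3 - 4*k^2 - 11*k + 30) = (k - 5)*(k - 2)*(k + 3)*(k^2 + k - 6) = (k - 5)*(k - 2)*(k + 3)^2*(k - 2)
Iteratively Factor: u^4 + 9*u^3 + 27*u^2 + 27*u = (u + 3)*(u^3 + 6*u^2 + 9*u) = (u + 3)^2*(u^2 + 3*u) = u*(u + 3)^2*(u + 3)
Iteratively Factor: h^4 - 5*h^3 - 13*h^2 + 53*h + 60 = (h - 4)*(h^3 - h^2 - 17*h - 15) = (h - 4)*(h + 3)*(h^2 - 4*h - 5) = (h - 5)*(h - 4)*(h + 3)*(h + 1)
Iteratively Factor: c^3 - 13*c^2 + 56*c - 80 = (c - 4)*(c^2 - 9*c + 20) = (c - 5)*(c - 4)*(c - 4)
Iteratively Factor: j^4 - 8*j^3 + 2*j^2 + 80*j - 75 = (j - 5)*(j^3 - 3*j^2 - 13*j + 15) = (j - 5)^2*(j^2 + 2*j - 3) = (j - 5)^2*(j - 1)*(j + 3)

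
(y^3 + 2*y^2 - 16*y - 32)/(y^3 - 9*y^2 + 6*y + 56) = (y + 4)/(y - 7)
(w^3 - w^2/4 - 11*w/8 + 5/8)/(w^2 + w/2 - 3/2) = (8*w^2 + 6*w - 5)/(4*(2*w + 3))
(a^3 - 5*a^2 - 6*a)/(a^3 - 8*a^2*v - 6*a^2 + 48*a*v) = (-a - 1)/(-a + 8*v)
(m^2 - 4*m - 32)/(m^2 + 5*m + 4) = (m - 8)/(m + 1)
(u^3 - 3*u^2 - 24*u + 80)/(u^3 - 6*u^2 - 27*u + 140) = (u - 4)/(u - 7)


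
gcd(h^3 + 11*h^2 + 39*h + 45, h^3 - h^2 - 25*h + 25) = h + 5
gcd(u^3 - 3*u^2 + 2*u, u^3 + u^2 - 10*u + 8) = u^2 - 3*u + 2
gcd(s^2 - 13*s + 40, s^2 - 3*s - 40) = s - 8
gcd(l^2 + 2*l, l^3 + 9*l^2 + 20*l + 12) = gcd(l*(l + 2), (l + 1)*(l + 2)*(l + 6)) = l + 2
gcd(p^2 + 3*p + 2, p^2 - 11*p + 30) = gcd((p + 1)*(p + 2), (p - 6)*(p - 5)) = 1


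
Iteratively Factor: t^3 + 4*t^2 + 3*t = (t + 1)*(t^2 + 3*t) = (t + 1)*(t + 3)*(t)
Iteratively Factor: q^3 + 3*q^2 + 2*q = (q + 1)*(q^2 + 2*q) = (q + 1)*(q + 2)*(q)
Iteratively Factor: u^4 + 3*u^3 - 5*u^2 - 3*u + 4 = (u - 1)*(u^3 + 4*u^2 - u - 4) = (u - 1)^2*(u^2 + 5*u + 4) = (u - 1)^2*(u + 1)*(u + 4)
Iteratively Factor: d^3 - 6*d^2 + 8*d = (d - 4)*(d^2 - 2*d) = (d - 4)*(d - 2)*(d)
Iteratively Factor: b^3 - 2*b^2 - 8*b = (b)*(b^2 - 2*b - 8) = b*(b + 2)*(b - 4)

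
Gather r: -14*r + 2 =2 - 14*r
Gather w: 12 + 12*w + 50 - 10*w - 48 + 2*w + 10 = 4*w + 24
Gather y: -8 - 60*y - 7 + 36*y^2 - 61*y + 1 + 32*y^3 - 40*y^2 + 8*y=32*y^3 - 4*y^2 - 113*y - 14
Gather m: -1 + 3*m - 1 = 3*m - 2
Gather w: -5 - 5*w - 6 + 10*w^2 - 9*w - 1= 10*w^2 - 14*w - 12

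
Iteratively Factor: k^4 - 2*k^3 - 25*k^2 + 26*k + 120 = (k + 2)*(k^3 - 4*k^2 - 17*k + 60) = (k - 3)*(k + 2)*(k^2 - k - 20) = (k - 3)*(k + 2)*(k + 4)*(k - 5)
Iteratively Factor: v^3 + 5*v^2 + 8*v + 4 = (v + 1)*(v^2 + 4*v + 4) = (v + 1)*(v + 2)*(v + 2)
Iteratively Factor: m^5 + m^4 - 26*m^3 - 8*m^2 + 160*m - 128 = (m - 1)*(m^4 + 2*m^3 - 24*m^2 - 32*m + 128) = (m - 1)*(m + 4)*(m^3 - 2*m^2 - 16*m + 32) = (m - 2)*(m - 1)*(m + 4)*(m^2 - 16) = (m - 2)*(m - 1)*(m + 4)^2*(m - 4)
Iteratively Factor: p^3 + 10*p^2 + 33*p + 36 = (p + 3)*(p^2 + 7*p + 12) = (p + 3)^2*(p + 4)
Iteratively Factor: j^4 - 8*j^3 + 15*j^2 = (j)*(j^3 - 8*j^2 + 15*j) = j*(j - 3)*(j^2 - 5*j) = j^2*(j - 3)*(j - 5)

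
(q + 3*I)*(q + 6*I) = q^2 + 9*I*q - 18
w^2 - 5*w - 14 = (w - 7)*(w + 2)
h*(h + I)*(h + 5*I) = h^3 + 6*I*h^2 - 5*h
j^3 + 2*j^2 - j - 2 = (j - 1)*(j + 1)*(j + 2)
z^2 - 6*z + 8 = (z - 4)*(z - 2)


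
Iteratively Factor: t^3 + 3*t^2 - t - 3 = (t + 3)*(t^2 - 1) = (t + 1)*(t + 3)*(t - 1)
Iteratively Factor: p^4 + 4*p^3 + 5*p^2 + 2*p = (p + 1)*(p^3 + 3*p^2 + 2*p) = p*(p + 1)*(p^2 + 3*p + 2) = p*(p + 1)^2*(p + 2)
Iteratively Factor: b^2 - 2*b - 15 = (b + 3)*(b - 5)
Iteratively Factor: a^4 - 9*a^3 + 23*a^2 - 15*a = (a - 1)*(a^3 - 8*a^2 + 15*a) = (a - 5)*(a - 1)*(a^2 - 3*a) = (a - 5)*(a - 3)*(a - 1)*(a)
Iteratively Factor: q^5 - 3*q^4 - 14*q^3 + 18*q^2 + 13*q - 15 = (q - 5)*(q^4 + 2*q^3 - 4*q^2 - 2*q + 3) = (q - 5)*(q + 3)*(q^3 - q^2 - q + 1) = (q - 5)*(q + 1)*(q + 3)*(q^2 - 2*q + 1) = (q - 5)*(q - 1)*(q + 1)*(q + 3)*(q - 1)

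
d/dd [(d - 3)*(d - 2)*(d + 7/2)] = 3*d^2 - 3*d - 23/2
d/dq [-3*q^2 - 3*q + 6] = -6*q - 3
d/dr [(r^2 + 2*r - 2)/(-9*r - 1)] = (-9*r^2 - 2*r - 20)/(81*r^2 + 18*r + 1)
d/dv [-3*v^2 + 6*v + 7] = 6 - 6*v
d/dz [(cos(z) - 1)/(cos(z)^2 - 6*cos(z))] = (sin(z) + 6*sin(z)/cos(z)^2 - 2*tan(z))/(cos(z) - 6)^2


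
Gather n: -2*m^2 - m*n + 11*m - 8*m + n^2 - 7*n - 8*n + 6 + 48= -2*m^2 + 3*m + n^2 + n*(-m - 15) + 54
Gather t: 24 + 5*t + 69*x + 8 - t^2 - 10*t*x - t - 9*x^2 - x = -t^2 + t*(4 - 10*x) - 9*x^2 + 68*x + 32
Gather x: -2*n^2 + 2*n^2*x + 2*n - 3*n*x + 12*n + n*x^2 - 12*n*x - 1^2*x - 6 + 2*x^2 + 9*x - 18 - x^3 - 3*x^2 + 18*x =-2*n^2 + 14*n - x^3 + x^2*(n - 1) + x*(2*n^2 - 15*n + 26) - 24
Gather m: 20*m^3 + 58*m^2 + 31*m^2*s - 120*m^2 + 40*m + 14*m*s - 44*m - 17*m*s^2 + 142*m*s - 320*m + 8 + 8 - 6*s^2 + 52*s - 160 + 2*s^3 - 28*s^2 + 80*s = 20*m^3 + m^2*(31*s - 62) + m*(-17*s^2 + 156*s - 324) + 2*s^3 - 34*s^2 + 132*s - 144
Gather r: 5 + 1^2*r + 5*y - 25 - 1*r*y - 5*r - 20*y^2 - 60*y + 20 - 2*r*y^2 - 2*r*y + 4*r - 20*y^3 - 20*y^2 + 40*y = r*(-2*y^2 - 3*y) - 20*y^3 - 40*y^2 - 15*y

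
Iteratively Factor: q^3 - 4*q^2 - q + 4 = (q - 1)*(q^2 - 3*q - 4) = (q - 4)*(q - 1)*(q + 1)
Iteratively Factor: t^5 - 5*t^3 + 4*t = (t - 1)*(t^4 + t^3 - 4*t^2 - 4*t) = (t - 2)*(t - 1)*(t^3 + 3*t^2 + 2*t) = (t - 2)*(t - 1)*(t + 1)*(t^2 + 2*t) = (t - 2)*(t - 1)*(t + 1)*(t + 2)*(t)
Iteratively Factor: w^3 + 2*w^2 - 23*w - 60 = (w - 5)*(w^2 + 7*w + 12) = (w - 5)*(w + 4)*(w + 3)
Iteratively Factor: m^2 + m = (m)*(m + 1)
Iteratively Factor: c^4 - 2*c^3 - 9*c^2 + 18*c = (c - 2)*(c^3 - 9*c) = (c - 2)*(c + 3)*(c^2 - 3*c) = (c - 3)*(c - 2)*(c + 3)*(c)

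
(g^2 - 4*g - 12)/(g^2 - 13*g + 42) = (g + 2)/(g - 7)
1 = 1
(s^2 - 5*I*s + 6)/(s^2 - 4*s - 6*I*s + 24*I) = (s + I)/(s - 4)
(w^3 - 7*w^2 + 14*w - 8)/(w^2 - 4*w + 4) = (w^2 - 5*w + 4)/(w - 2)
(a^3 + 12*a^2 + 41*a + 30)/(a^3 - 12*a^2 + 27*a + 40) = (a^2 + 11*a + 30)/(a^2 - 13*a + 40)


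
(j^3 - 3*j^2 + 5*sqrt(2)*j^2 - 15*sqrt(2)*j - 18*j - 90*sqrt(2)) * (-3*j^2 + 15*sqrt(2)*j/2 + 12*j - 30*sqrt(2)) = -3*j^5 - 15*sqrt(2)*j^4/2 + 21*j^4 + 105*sqrt(2)*j^3/2 + 93*j^3 - 741*j^2 + 45*sqrt(2)*j^2 - 540*sqrt(2)*j - 450*j + 5400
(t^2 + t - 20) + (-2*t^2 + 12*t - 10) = -t^2 + 13*t - 30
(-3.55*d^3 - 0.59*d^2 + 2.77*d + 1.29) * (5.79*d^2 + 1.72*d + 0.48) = -20.5545*d^5 - 9.5221*d^4 + 13.3195*d^3 + 11.9503*d^2 + 3.5484*d + 0.6192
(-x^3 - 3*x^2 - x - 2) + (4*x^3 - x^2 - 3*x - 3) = 3*x^3 - 4*x^2 - 4*x - 5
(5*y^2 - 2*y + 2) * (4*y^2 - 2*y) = 20*y^4 - 18*y^3 + 12*y^2 - 4*y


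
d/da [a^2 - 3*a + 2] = 2*a - 3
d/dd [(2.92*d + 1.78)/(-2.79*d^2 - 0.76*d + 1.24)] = (8.1468*d^2 + 9.9324*d + 4.9736)/(7.7841*d^4 + 4.2408*d^3 - 6.3416*d^2 - 1.8848*d + 1.5376)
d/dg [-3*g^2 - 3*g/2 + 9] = -6*g - 3/2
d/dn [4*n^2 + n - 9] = 8*n + 1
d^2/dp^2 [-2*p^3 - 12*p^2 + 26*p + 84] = -12*p - 24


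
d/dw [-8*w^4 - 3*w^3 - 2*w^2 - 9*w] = -32*w^3 - 9*w^2 - 4*w - 9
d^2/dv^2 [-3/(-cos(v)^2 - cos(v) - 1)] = 3*(-4*sin(v)^4 - sin(v)^2 + 19*cos(v)/4 - 3*cos(3*v)/4 + 5)/(-sin(v)^2 + cos(v) + 2)^3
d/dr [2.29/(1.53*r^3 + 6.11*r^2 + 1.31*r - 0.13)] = (-10.5111*r^2 - 27.9838*r - 2.9999)/(1.53*r^3 + 6.11*r^2 + 1.31*r - 0.13)^2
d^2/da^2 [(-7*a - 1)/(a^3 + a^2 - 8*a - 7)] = 2*(-(7*a + 1)*(3*a^2 + 2*a - 8)^2 + (21*a^2 + 14*a + (3*a + 1)*(7*a + 1) - 56)*(a^3 + a^2 - 8*a - 7))/(a^3 + a^2 - 8*a - 7)^3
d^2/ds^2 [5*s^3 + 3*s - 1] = 30*s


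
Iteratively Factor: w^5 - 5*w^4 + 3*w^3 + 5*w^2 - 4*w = (w - 4)*(w^4 - w^3 - w^2 + w) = w*(w - 4)*(w^3 - w^2 - w + 1) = w*(w - 4)*(w - 1)*(w^2 - 1) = w*(w - 4)*(w - 1)*(w + 1)*(w - 1)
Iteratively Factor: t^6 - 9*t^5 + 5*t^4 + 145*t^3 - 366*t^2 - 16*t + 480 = (t + 1)*(t^5 - 10*t^4 + 15*t^3 + 130*t^2 - 496*t + 480) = (t - 2)*(t + 1)*(t^4 - 8*t^3 - t^2 + 128*t - 240) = (t - 5)*(t - 2)*(t + 1)*(t^3 - 3*t^2 - 16*t + 48) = (t - 5)*(t - 4)*(t - 2)*(t + 1)*(t^2 + t - 12) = (t - 5)*(t - 4)*(t - 3)*(t - 2)*(t + 1)*(t + 4)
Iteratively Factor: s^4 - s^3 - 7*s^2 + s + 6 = (s - 3)*(s^3 + 2*s^2 - s - 2) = (s - 3)*(s - 1)*(s^2 + 3*s + 2) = (s - 3)*(s - 1)*(s + 1)*(s + 2)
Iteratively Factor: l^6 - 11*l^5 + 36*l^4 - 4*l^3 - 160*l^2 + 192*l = (l - 2)*(l^5 - 9*l^4 + 18*l^3 + 32*l^2 - 96*l) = l*(l - 2)*(l^4 - 9*l^3 + 18*l^2 + 32*l - 96) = l*(l - 3)*(l - 2)*(l^3 - 6*l^2 + 32) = l*(l - 4)*(l - 3)*(l - 2)*(l^2 - 2*l - 8) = l*(l - 4)*(l - 3)*(l - 2)*(l + 2)*(l - 4)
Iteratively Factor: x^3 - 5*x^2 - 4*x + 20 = (x - 5)*(x^2 - 4) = (x - 5)*(x - 2)*(x + 2)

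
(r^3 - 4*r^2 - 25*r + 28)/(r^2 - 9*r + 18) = (r^3 - 4*r^2 - 25*r + 28)/(r^2 - 9*r + 18)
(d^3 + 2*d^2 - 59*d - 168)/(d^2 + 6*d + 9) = (d^2 - d - 56)/(d + 3)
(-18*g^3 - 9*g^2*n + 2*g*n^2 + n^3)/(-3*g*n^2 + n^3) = 6*g^2/n^2 + 5*g/n + 1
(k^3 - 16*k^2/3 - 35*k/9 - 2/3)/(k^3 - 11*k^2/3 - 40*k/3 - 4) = (k + 1/3)/(k + 2)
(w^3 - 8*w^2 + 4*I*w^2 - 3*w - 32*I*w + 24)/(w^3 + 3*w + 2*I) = (w^2 + w*(-8 + 3*I) - 24*I)/(w^2 - I*w + 2)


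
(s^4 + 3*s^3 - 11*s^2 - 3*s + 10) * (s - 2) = s^5 + s^4 - 17*s^3 + 19*s^2 + 16*s - 20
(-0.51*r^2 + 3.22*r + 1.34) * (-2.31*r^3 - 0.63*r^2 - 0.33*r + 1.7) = 1.1781*r^5 - 7.1169*r^4 - 4.9557*r^3 - 2.7738*r^2 + 5.0318*r + 2.278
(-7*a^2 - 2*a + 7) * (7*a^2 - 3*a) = -49*a^4 + 7*a^3 + 55*a^2 - 21*a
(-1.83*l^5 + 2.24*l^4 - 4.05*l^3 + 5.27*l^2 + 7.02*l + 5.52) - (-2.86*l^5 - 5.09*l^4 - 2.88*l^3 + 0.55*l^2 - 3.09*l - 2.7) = 1.03*l^5 + 7.33*l^4 - 1.17*l^3 + 4.72*l^2 + 10.11*l + 8.22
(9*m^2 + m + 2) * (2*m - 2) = 18*m^3 - 16*m^2 + 2*m - 4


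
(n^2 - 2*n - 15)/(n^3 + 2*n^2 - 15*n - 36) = (n - 5)/(n^2 - n - 12)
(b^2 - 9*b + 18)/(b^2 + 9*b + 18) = (b^2 - 9*b + 18)/(b^2 + 9*b + 18)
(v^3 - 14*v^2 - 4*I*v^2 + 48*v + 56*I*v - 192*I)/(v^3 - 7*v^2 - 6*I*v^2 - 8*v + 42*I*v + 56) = (v^2 - 14*v + 48)/(v^2 - v*(7 + 2*I) + 14*I)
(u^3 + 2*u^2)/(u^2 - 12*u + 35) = u^2*(u + 2)/(u^2 - 12*u + 35)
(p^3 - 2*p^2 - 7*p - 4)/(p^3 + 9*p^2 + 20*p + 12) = (p^2 - 3*p - 4)/(p^2 + 8*p + 12)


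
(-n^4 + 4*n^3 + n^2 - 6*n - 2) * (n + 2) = -n^5 + 2*n^4 + 9*n^3 - 4*n^2 - 14*n - 4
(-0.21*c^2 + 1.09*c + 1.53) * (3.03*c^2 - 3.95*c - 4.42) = -0.6363*c^4 + 4.1322*c^3 + 1.2586*c^2 - 10.8613*c - 6.7626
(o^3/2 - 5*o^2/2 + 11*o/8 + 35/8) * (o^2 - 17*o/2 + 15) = o^5/2 - 27*o^4/4 + 241*o^3/8 - 717*o^2/16 - 265*o/16 + 525/8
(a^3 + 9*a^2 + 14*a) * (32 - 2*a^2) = -2*a^5 - 18*a^4 + 4*a^3 + 288*a^2 + 448*a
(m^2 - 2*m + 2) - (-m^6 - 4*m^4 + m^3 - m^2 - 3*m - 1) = m^6 + 4*m^4 - m^3 + 2*m^2 + m + 3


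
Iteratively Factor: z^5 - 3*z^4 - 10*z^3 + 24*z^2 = (z)*(z^4 - 3*z^3 - 10*z^2 + 24*z) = z^2*(z^3 - 3*z^2 - 10*z + 24) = z^2*(z - 2)*(z^2 - z - 12) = z^2*(z - 2)*(z + 3)*(z - 4)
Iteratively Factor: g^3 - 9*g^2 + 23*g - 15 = (g - 5)*(g^2 - 4*g + 3) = (g - 5)*(g - 3)*(g - 1)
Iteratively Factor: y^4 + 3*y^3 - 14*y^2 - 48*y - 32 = (y - 4)*(y^3 + 7*y^2 + 14*y + 8) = (y - 4)*(y + 4)*(y^2 + 3*y + 2) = (y - 4)*(y + 2)*(y + 4)*(y + 1)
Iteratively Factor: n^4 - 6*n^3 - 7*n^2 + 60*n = (n)*(n^3 - 6*n^2 - 7*n + 60) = n*(n - 5)*(n^2 - n - 12) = n*(n - 5)*(n - 4)*(n + 3)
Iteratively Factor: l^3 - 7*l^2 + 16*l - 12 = (l - 2)*(l^2 - 5*l + 6) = (l - 3)*(l - 2)*(l - 2)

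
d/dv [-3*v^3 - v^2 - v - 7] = -9*v^2 - 2*v - 1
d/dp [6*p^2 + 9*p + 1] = 12*p + 9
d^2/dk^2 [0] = 0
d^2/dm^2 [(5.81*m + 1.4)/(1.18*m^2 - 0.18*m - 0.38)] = ((-41.1348*m - 1.2124)*(-1.18*m^2 + 0.18*m + 0.38) - (2.36*m - 0.18)*(4.72*m - 0.36)*(5.81*m + 1.4))/(-1.18*m^2 + 0.18*m + 0.38)^3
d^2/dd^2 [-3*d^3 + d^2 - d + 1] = 2 - 18*d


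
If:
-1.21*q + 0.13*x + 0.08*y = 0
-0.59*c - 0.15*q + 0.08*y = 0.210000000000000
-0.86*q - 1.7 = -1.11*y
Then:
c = 0.146629877808435 - 0.19255025620812*y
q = 1.2906976744186*y - 1.97674418604651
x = 11.3980322003578*y - 18.3989266547406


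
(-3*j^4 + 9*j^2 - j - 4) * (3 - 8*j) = 24*j^5 - 9*j^4 - 72*j^3 + 35*j^2 + 29*j - 12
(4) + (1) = 5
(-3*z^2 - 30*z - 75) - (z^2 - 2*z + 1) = -4*z^2 - 28*z - 76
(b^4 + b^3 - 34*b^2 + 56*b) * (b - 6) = b^5 - 5*b^4 - 40*b^3 + 260*b^2 - 336*b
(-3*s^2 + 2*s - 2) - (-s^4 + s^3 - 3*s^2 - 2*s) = s^4 - s^3 + 4*s - 2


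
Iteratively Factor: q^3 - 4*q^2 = (q)*(q^2 - 4*q) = q^2*(q - 4)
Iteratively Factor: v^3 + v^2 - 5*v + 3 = (v + 3)*(v^2 - 2*v + 1) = (v - 1)*(v + 3)*(v - 1)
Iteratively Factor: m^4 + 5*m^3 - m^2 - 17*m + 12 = (m - 1)*(m^3 + 6*m^2 + 5*m - 12) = (m - 1)^2*(m^2 + 7*m + 12) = (m - 1)^2*(m + 3)*(m + 4)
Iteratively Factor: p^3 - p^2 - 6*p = (p + 2)*(p^2 - 3*p) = p*(p + 2)*(p - 3)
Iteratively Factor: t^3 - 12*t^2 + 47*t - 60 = (t - 3)*(t^2 - 9*t + 20) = (t - 4)*(t - 3)*(t - 5)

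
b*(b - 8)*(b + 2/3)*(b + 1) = b^4 - 19*b^3/3 - 38*b^2/3 - 16*b/3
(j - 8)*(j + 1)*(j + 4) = j^3 - 3*j^2 - 36*j - 32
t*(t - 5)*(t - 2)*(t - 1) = t^4 - 8*t^3 + 17*t^2 - 10*t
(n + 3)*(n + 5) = n^2 + 8*n + 15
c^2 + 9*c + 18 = (c + 3)*(c + 6)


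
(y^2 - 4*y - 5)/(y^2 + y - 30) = (y + 1)/(y + 6)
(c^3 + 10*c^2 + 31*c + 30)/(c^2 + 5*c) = c + 5 + 6/c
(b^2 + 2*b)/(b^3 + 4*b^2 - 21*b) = (b + 2)/(b^2 + 4*b - 21)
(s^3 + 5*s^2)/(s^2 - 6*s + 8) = s^2*(s + 5)/(s^2 - 6*s + 8)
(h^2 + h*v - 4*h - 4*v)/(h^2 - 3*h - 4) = (h + v)/(h + 1)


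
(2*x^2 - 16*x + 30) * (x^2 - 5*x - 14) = 2*x^4 - 26*x^3 + 82*x^2 + 74*x - 420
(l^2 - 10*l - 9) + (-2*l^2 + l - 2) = -l^2 - 9*l - 11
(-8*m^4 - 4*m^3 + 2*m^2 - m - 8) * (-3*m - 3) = 24*m^5 + 36*m^4 + 6*m^3 - 3*m^2 + 27*m + 24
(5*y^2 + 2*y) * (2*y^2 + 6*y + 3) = 10*y^4 + 34*y^3 + 27*y^2 + 6*y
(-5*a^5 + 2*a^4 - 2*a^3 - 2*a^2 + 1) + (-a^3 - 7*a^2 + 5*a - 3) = -5*a^5 + 2*a^4 - 3*a^3 - 9*a^2 + 5*a - 2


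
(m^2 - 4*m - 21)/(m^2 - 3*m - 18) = (m - 7)/(m - 6)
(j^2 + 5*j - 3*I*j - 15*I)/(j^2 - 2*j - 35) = (j - 3*I)/(j - 7)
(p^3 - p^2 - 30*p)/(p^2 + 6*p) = (p^2 - p - 30)/(p + 6)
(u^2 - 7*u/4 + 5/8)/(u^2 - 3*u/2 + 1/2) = (u - 5/4)/(u - 1)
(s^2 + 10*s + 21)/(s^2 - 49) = (s + 3)/(s - 7)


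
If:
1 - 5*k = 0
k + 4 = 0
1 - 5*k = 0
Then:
No Solution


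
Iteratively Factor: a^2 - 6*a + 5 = (a - 5)*(a - 1)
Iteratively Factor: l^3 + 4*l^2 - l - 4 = (l + 4)*(l^2 - 1) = (l - 1)*(l + 4)*(l + 1)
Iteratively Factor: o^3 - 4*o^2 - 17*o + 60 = (o + 4)*(o^2 - 8*o + 15) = (o - 5)*(o + 4)*(o - 3)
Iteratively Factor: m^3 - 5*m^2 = (m - 5)*(m^2) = m*(m - 5)*(m)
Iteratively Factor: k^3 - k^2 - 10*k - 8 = (k - 4)*(k^2 + 3*k + 2) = (k - 4)*(k + 1)*(k + 2)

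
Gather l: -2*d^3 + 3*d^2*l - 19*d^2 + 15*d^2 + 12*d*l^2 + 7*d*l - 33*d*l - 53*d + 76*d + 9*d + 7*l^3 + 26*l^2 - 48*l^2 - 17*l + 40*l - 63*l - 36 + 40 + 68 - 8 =-2*d^3 - 4*d^2 + 32*d + 7*l^3 + l^2*(12*d - 22) + l*(3*d^2 - 26*d - 40) + 64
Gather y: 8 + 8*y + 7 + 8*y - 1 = 16*y + 14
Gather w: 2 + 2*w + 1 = 2*w + 3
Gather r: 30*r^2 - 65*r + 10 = 30*r^2 - 65*r + 10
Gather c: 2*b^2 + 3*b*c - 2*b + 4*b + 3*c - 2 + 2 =2*b^2 + 2*b + c*(3*b + 3)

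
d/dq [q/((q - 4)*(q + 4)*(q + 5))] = (-2*q^3 - 5*q^2 - 80)/(q^6 + 10*q^5 - 7*q^4 - 320*q^3 - 544*q^2 + 2560*q + 6400)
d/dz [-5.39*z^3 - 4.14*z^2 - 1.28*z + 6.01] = -16.17*z^2 - 8.28*z - 1.28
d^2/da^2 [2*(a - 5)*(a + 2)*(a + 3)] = 12*a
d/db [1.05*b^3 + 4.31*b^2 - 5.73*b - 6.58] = 3.15*b^2 + 8.62*b - 5.73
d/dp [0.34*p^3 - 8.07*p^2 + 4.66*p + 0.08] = 1.02*p^2 - 16.14*p + 4.66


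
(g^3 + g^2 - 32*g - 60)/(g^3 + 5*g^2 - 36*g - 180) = (g + 2)/(g + 6)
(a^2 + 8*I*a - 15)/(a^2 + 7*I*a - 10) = (a + 3*I)/(a + 2*I)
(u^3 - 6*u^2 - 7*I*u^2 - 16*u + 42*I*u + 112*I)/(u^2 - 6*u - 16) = u - 7*I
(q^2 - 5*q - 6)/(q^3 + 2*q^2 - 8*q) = (q^2 - 5*q - 6)/(q*(q^2 + 2*q - 8))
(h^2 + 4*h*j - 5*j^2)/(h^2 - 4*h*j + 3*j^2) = (h + 5*j)/(h - 3*j)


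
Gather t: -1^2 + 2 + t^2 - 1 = t^2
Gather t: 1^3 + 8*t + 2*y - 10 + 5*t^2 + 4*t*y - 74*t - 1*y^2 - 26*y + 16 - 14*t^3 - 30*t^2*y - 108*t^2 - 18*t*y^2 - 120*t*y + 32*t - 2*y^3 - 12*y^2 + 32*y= -14*t^3 + t^2*(-30*y - 103) + t*(-18*y^2 - 116*y - 34) - 2*y^3 - 13*y^2 + 8*y + 7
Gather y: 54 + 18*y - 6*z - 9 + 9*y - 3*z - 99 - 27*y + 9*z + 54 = 0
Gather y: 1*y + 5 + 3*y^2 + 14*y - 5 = 3*y^2 + 15*y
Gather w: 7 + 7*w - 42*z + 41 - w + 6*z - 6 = 6*w - 36*z + 42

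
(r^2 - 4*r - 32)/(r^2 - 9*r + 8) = (r + 4)/(r - 1)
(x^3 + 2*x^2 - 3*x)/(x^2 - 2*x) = (x^2 + 2*x - 3)/(x - 2)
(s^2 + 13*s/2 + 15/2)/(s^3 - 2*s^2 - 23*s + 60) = (s + 3/2)/(s^2 - 7*s + 12)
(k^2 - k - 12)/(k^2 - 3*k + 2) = (k^2 - k - 12)/(k^2 - 3*k + 2)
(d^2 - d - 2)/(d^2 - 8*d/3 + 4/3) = 3*(d + 1)/(3*d - 2)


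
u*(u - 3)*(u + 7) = u^3 + 4*u^2 - 21*u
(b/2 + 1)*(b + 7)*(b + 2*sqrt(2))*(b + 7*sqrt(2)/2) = b^4/2 + 11*sqrt(2)*b^3/4 + 9*b^3/2 + 14*b^2 + 99*sqrt(2)*b^2/4 + 77*sqrt(2)*b/2 + 63*b + 98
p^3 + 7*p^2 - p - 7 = (p - 1)*(p + 1)*(p + 7)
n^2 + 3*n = n*(n + 3)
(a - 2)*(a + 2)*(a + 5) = a^3 + 5*a^2 - 4*a - 20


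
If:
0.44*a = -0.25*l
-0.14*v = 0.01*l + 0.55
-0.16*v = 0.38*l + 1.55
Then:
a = 1.42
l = -2.50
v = -3.75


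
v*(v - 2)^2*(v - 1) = v^4 - 5*v^3 + 8*v^2 - 4*v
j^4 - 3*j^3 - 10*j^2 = j^2*(j - 5)*(j + 2)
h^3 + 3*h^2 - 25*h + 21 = (h - 3)*(h - 1)*(h + 7)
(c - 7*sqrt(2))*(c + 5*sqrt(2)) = c^2 - 2*sqrt(2)*c - 70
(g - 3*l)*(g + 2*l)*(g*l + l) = g^3*l - g^2*l^2 + g^2*l - 6*g*l^3 - g*l^2 - 6*l^3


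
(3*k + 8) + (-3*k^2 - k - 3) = -3*k^2 + 2*k + 5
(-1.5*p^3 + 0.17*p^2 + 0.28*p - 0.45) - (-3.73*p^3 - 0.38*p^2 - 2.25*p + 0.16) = 2.23*p^3 + 0.55*p^2 + 2.53*p - 0.61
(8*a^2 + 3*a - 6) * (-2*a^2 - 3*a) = -16*a^4 - 30*a^3 + 3*a^2 + 18*a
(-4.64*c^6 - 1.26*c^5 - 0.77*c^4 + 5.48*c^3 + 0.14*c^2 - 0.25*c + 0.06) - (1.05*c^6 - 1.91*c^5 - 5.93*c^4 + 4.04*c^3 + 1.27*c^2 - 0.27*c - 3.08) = -5.69*c^6 + 0.65*c^5 + 5.16*c^4 + 1.44*c^3 - 1.13*c^2 + 0.02*c + 3.14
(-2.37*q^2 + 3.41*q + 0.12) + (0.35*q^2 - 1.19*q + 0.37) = -2.02*q^2 + 2.22*q + 0.49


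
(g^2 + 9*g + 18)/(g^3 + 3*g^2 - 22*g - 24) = (g + 3)/(g^2 - 3*g - 4)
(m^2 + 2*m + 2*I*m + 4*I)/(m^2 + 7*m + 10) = (m + 2*I)/(m + 5)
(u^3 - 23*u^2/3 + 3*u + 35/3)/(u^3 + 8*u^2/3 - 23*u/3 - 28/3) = (3*u^2 - 26*u + 35)/(3*u^2 + 5*u - 28)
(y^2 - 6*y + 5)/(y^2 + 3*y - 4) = (y - 5)/(y + 4)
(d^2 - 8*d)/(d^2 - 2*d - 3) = d*(8 - d)/(-d^2 + 2*d + 3)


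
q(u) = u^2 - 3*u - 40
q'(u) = 2*u - 3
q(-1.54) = -33.01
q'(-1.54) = -6.08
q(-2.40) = -27.04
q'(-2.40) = -7.80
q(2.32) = -41.58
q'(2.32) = 1.64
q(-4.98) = -0.26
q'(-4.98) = -12.96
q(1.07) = -42.07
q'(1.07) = -0.86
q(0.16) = -40.45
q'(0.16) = -2.68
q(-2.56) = -25.77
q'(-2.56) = -8.12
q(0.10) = -40.29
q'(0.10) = -2.80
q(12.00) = 68.00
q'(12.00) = 21.00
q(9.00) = 14.00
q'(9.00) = 15.00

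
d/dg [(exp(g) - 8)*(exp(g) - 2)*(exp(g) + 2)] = (3*exp(2*g) - 16*exp(g) - 4)*exp(g)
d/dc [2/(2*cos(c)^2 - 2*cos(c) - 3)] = 4*(-sin(c) + sin(2*c))/(2*cos(c) - cos(2*c) + 2)^2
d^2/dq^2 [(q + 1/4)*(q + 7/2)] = 2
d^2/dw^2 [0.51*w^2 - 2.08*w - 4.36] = 1.02000000000000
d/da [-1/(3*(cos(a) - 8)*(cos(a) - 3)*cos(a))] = (-sin(a) - 8*sin(a)/cos(a)^2 + 22*tan(a)/3)/((cos(a) - 8)^2*(cos(a) - 3)^2)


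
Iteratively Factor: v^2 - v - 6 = (v - 3)*(v + 2)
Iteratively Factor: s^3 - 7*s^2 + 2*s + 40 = (s - 5)*(s^2 - 2*s - 8) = (s - 5)*(s - 4)*(s + 2)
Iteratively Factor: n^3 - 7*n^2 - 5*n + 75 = (n - 5)*(n^2 - 2*n - 15) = (n - 5)^2*(n + 3)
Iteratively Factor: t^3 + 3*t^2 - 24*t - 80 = (t - 5)*(t^2 + 8*t + 16) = (t - 5)*(t + 4)*(t + 4)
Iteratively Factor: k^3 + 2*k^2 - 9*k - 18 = (k + 2)*(k^2 - 9) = (k + 2)*(k + 3)*(k - 3)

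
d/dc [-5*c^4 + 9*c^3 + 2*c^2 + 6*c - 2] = -20*c^3 + 27*c^2 + 4*c + 6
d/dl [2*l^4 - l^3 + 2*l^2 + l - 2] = 8*l^3 - 3*l^2 + 4*l + 1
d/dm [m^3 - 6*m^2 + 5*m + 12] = 3*m^2 - 12*m + 5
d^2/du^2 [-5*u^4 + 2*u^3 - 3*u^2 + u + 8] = -60*u^2 + 12*u - 6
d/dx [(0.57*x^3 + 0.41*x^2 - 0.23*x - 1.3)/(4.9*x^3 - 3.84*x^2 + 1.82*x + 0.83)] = (-4.1978*x^4 + 4.3288*x^3 + 20.3923*x^2 - 9.3034*x + 2.1751)/(24.01*x^6 - 37.632*x^5 + 32.5816*x^4 - 5.8436*x^3 - 3.062*x^2 + 3.0212*x + 0.6889)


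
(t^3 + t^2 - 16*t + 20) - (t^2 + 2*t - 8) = t^3 - 18*t + 28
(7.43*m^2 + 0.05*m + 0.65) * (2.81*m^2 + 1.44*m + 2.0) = 20.8783*m^4 + 10.8397*m^3 + 16.7585*m^2 + 1.036*m + 1.3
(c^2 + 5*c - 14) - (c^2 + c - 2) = 4*c - 12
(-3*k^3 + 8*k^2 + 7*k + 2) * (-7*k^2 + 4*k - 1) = 21*k^5 - 68*k^4 - 14*k^3 + 6*k^2 + k - 2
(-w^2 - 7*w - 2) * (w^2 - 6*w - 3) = -w^4 - w^3 + 43*w^2 + 33*w + 6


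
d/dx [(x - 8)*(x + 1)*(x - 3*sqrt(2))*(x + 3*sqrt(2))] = 4*x^3 - 21*x^2 - 52*x + 126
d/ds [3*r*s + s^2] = 3*r + 2*s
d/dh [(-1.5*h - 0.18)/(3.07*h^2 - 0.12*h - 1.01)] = (4.605*h^2 + 1.1052*h + 1.4934)/(9.4249*h^4 - 0.7368*h^3 - 6.187*h^2 + 0.2424*h + 1.0201)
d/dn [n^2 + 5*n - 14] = 2*n + 5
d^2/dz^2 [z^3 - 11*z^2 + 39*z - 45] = 6*z - 22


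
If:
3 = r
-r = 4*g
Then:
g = -3/4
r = 3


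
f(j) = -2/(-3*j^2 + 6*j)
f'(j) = -2*(6*j - 6)/(-3*j^2 + 6*j)^2 = 4*(1 - j)/(3*j^2*(j - 2)^2)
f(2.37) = 0.76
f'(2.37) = -2.38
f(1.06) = -0.67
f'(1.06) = -0.08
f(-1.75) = 0.10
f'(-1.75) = 0.09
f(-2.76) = 0.05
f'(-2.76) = 0.03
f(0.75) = -0.71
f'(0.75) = 0.38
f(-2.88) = 0.05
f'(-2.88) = 0.03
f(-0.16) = 1.93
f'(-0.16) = 12.95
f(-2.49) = 0.06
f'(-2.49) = 0.04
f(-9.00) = 0.01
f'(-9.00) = 0.00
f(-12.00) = 0.00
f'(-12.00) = 0.00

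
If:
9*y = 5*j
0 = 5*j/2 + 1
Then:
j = -2/5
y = -2/9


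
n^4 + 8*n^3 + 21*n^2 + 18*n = n*(n + 2)*(n + 3)^2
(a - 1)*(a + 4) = a^2 + 3*a - 4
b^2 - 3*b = b*(b - 3)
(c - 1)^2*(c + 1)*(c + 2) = c^4 + c^3 - 3*c^2 - c + 2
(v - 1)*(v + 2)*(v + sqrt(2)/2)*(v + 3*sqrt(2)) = v^4 + v^3 + 7*sqrt(2)*v^3/2 + v^2 + 7*sqrt(2)*v^2/2 - 7*sqrt(2)*v + 3*v - 6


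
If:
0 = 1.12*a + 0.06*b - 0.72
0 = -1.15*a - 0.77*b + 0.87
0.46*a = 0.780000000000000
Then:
No Solution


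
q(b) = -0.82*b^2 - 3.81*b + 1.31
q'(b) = -1.64*b - 3.81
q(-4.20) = 2.85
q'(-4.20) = 3.08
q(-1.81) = 5.52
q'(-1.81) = -0.84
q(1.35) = -5.33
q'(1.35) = -6.02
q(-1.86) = 5.56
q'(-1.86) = -0.76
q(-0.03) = 1.42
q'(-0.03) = -3.76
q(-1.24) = 4.77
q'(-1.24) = -1.78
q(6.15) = -53.14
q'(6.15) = -13.90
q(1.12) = -3.99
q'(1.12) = -5.65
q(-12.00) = -71.05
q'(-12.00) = 15.87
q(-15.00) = -126.04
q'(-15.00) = 20.79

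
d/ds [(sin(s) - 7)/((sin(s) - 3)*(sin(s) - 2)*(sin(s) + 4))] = 2*(-sin(s)^3 + 11*sin(s)^2 - 7*sin(s) - 37)*cos(s)/((sin(s) - 3)^2*(sin(s) - 2)^2*(sin(s) + 4)^2)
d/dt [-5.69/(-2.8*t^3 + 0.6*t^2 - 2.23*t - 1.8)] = (-47.796*t^2 + 6.828*t - 12.6887)/(2.8*t^3 - 0.6*t^2 + 2.23*t + 1.8)^2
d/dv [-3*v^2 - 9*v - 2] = -6*v - 9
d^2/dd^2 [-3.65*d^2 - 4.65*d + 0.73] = -7.30000000000000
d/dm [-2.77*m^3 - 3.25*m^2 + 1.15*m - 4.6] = -8.31*m^2 - 6.5*m + 1.15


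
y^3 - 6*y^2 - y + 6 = (y - 6)*(y - 1)*(y + 1)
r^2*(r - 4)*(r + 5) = r^4 + r^3 - 20*r^2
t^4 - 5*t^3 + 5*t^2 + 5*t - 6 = (t - 3)*(t - 2)*(t - 1)*(t + 1)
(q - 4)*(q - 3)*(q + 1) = q^3 - 6*q^2 + 5*q + 12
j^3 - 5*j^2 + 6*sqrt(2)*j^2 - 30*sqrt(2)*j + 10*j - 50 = (j - 5)*(j + sqrt(2))*(j + 5*sqrt(2))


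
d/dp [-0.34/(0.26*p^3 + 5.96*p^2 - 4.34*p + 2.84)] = (0.2652*p^2 + 4.0528*p - 1.4756)/(0.26*p^3 + 5.96*p^2 - 4.34*p + 2.84)^2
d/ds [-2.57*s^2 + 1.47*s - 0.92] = 1.47 - 5.14*s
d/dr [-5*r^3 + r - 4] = 1 - 15*r^2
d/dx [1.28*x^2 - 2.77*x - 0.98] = 2.56*x - 2.77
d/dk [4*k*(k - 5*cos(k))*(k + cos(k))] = 16*k^2*sin(k) + 12*k^2 + 20*k*sin(2*k) - 32*k*cos(k) - 20*cos(k)^2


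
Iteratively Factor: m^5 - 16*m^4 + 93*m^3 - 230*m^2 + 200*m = (m - 5)*(m^4 - 11*m^3 + 38*m^2 - 40*m) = (m - 5)*(m - 2)*(m^3 - 9*m^2 + 20*m) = m*(m - 5)*(m - 2)*(m^2 - 9*m + 20) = m*(m - 5)^2*(m - 2)*(m - 4)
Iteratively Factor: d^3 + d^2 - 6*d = (d - 2)*(d^2 + 3*d) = d*(d - 2)*(d + 3)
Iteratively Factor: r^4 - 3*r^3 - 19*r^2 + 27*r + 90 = (r + 2)*(r^3 - 5*r^2 - 9*r + 45) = (r - 5)*(r + 2)*(r^2 - 9) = (r - 5)*(r + 2)*(r + 3)*(r - 3)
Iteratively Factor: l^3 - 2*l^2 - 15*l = (l + 3)*(l^2 - 5*l) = (l - 5)*(l + 3)*(l)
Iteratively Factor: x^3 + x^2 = (x)*(x^2 + x) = x^2*(x + 1)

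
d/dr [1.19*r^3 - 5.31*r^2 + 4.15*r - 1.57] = 3.57*r^2 - 10.62*r + 4.15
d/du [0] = 0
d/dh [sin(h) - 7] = cos(h)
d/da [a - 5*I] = 1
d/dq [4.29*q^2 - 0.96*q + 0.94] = 8.58*q - 0.96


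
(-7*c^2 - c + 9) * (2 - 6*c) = 42*c^3 - 8*c^2 - 56*c + 18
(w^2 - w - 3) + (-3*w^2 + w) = -2*w^2 - 3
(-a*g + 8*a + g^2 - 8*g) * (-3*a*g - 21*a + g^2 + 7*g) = 3*a^2*g^2 - 3*a^2*g - 168*a^2 - 4*a*g^3 + 4*a*g^2 + 224*a*g + g^4 - g^3 - 56*g^2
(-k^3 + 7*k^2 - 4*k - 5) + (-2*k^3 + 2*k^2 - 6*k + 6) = -3*k^3 + 9*k^2 - 10*k + 1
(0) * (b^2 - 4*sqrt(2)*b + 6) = 0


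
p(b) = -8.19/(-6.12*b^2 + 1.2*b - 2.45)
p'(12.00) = -0.00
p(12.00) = 0.01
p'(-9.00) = 0.00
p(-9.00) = 0.02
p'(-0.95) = 1.27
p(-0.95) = 0.90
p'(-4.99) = 0.02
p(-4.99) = 0.05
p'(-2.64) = 0.12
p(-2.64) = 0.17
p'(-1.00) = 1.15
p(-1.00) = 0.84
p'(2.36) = -0.20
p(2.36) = 0.24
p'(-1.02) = 1.11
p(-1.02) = 0.82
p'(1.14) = -1.28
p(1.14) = 0.91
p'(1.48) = -0.70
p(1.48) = 0.58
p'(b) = -8.19*(12.24*b - 1.2)/(-6.12*b^2 + 1.2*b - 2.45)^2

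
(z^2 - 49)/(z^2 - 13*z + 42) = (z + 7)/(z - 6)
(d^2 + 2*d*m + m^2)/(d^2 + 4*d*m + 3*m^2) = (d + m)/(d + 3*m)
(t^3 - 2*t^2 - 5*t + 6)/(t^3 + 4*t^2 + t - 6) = (t - 3)/(t + 3)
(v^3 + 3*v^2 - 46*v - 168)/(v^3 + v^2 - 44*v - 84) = (v + 4)/(v + 2)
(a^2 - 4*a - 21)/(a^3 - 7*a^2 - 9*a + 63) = 1/(a - 3)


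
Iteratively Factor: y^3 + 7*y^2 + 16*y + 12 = (y + 2)*(y^2 + 5*y + 6) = (y + 2)^2*(y + 3)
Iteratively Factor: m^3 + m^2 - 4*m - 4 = (m + 1)*(m^2 - 4) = (m - 2)*(m + 1)*(m + 2)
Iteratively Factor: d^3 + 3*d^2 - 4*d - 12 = (d - 2)*(d^2 + 5*d + 6) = (d - 2)*(d + 3)*(d + 2)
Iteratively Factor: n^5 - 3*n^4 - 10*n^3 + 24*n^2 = (n)*(n^4 - 3*n^3 - 10*n^2 + 24*n) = n*(n - 4)*(n^3 + n^2 - 6*n) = n*(n - 4)*(n + 3)*(n^2 - 2*n) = n*(n - 4)*(n - 2)*(n + 3)*(n)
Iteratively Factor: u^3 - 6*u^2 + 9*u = (u)*(u^2 - 6*u + 9) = u*(u - 3)*(u - 3)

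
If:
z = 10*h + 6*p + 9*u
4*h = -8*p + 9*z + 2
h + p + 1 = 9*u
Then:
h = -11*z/12 - 11/30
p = 19*z/12 + 13/30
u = 2*z/27 + 16/135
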